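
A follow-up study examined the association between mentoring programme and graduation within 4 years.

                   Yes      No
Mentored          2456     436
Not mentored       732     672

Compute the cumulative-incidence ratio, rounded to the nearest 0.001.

Cells: a = 2456, b = 436, c = 732, d = 672.
Risk in exposed = 2456/2892 = 0.84924; risk in unexposed = 732/1404 = 0.52137.
RR = 0.84924 / 0.52137 = 1.62887
The risk among the exposed is 1.63 times that among the unexposed.

1.629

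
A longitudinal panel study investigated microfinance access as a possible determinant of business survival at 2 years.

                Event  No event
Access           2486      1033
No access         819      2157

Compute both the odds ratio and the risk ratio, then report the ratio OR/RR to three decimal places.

2.469

Cells: a = 2486, b = 1033, c = 819, d = 2157.
OR = (2486·2157)/(1033·819) = 5362302/846027 = 6.33822
Risk in exposed = 2486/3519 = 0.70645; risk in unexposed = 819/2976 = 0.27520; RR = 2.56703
OR/RR = 6.33822 / 2.56703 = 2.46909
The outcome is not rare, so the OR lies further from 1 than the RR.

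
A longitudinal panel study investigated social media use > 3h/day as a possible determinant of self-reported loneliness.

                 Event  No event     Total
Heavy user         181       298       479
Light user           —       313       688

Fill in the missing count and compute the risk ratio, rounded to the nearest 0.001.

The missing cell is in the unexposed row: 688 − 313 = 375.
So a = 181, b = 298, c = 375, d = 313.
RR = [a/(a+b)] / [c/(c+d)] = (181/479) / (375/688) = 0.37787/0.54506 = 0.69327

0.693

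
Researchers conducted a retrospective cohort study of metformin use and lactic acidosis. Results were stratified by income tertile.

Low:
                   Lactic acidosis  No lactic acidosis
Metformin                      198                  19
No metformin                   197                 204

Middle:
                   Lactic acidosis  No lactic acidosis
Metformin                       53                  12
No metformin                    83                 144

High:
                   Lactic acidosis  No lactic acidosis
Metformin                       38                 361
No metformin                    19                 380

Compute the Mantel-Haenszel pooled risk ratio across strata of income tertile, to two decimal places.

RR_MH = Σ(aᵢ·n₀ᵢ/nᵢ) / Σ(cᵢ·n₁ᵢ/nᵢ), with n₁ᵢ = aᵢ+bᵢ (exposed), n₀ᵢ = cᵢ+dᵢ (unexposed), nᵢ = n₁ᵢ+n₀ᵢ.
Stratum 1 (Low): n₁ = 217, n₀ = 401, n = 618; a·n₀/n = 198·401/618 = 128.4757; c·n₁/n = 197·217/618 = 69.1731
Stratum 2 (Middle): n₁ = 65, n₀ = 227, n = 292; a·n₀/n = 53·227/292 = 41.2021; c·n₁/n = 83·65/292 = 18.4760
Stratum 3 (High): n₁ = 399, n₀ = 399, n = 798; a·n₀/n = 38·399/798 = 19.0000; c·n₁/n = 19·399/798 = 9.5000
RR_MH = (128.4757 + 41.2021 + 19.0000) / (69.1731 + 18.4760 + 9.5000) = 188.6778 / 97.1492 = 1.94215

1.94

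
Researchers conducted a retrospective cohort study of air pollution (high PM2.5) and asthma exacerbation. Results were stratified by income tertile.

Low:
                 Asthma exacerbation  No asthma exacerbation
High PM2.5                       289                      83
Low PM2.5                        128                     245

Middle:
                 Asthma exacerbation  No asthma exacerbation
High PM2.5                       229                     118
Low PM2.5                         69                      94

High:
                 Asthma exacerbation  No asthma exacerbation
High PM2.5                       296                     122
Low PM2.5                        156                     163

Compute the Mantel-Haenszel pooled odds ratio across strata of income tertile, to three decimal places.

3.617

OR_MH = Σ(aᵢdᵢ/nᵢ) / Σ(bᵢcᵢ/nᵢ), where nᵢ is the stratum total.
Stratum 1 (Low): n = 745; a·d/n = 289·245/745 = 95.0403; b·c/n = 83·128/745 = 14.2604
Stratum 2 (Middle): n = 510; a·d/n = 229·94/510 = 42.2078; b·c/n = 118·69/510 = 15.9647
Stratum 3 (High): n = 737; a·d/n = 296·163/737 = 65.4654; b·c/n = 122·156/737 = 25.8236
OR_MH = (95.0403 + 42.2078 + 65.4654) / (14.2604 + 15.9647 + 25.8236) = 202.7135 / 56.0487 = 3.61674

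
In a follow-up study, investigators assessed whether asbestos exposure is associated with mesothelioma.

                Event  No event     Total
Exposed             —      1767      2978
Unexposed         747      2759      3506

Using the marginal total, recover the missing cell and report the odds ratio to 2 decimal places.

The missing cell is in the exposed row: 2978 − 1767 = 1211.
So a = 1211, b = 1767, c = 747, d = 2759.
OR = (a·d)/(b·c) = (1211 × 2759) / (1767 × 747) = 3341149 / 1319949 = 2.53127

2.53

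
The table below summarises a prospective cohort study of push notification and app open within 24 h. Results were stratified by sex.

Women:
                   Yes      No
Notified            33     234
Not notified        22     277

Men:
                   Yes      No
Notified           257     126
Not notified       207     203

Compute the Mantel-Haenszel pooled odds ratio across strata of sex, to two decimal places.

OR_MH = Σ(aᵢdᵢ/nᵢ) / Σ(bᵢcᵢ/nᵢ), where nᵢ is the stratum total.
Stratum 1 (Women): n = 566; a·d/n = 33·277/566 = 16.1502; b·c/n = 234·22/566 = 9.0954
Stratum 2 (Men): n = 793; a·d/n = 257·203/793 = 65.7894; b·c/n = 126·207/793 = 32.8903
OR_MH = (16.1502 + 65.7894) / (9.0954 + 32.8903) = 81.9396 / 41.9857 = 1.95161

1.95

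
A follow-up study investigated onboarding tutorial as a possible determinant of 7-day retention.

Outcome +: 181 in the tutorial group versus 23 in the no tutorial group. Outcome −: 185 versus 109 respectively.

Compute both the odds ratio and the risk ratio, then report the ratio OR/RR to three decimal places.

1.634

From the description: a = 181, b = 185, c = 23, d = 109.
OR = (181·109)/(185·23) = 19729/4255 = 4.63666
Risk in exposed = 181/366 = 0.49454; risk in unexposed = 23/132 = 0.17424; RR = 2.83820
OR/RR = 4.63666 / 2.83820 = 1.63366
The outcome is not rare, so the OR lies further from 1 than the RR.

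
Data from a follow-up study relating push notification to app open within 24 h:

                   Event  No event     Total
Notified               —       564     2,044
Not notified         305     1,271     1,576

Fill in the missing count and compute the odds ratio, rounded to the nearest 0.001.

10.935

The missing cell is in the exposed row: 2044 − 564 = 1480.
So a = 1480, b = 564, c = 305, d = 1271.
OR = (a·d)/(b·c) = (1480 × 1271) / (564 × 305) = 1881080 / 172020 = 10.93524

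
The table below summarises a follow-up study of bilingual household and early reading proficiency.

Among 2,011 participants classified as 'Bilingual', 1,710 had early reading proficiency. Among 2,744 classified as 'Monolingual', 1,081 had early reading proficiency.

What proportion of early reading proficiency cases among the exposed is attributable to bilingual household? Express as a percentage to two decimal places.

53.67

From the description: a = 1710, b = 301, c = 1081, d = 1663.
Risk in exposed = 1710/2011 = 0.85032; risk in unexposed = 1081/2744 = 0.39395.
RR = 0.85032/0.39395 = 2.15845
AR% = (RR − 1)/RR × 100 = (2.15845 − 1)/2.15845 × 100 = 53.6705%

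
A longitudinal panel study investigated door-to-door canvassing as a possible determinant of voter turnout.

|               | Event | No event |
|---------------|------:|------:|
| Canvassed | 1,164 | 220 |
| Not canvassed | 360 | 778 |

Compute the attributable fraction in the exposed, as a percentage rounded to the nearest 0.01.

Cells: a = 1164, b = 220, c = 360, d = 778.
Risk in exposed = 1164/1384 = 0.84104; risk in unexposed = 360/1138 = 0.31634.
RR = 0.84104/0.31634 = 2.65862
AR% = (RR − 1)/RR × 100 = (2.65862 − 1)/2.65862 × 100 = 62.3865%

62.39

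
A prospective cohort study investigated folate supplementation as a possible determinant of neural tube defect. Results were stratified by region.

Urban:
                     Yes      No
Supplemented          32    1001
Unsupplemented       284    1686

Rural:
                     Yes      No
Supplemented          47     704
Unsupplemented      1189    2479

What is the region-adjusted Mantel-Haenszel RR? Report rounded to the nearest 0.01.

RR_MH = Σ(aᵢ·n₀ᵢ/nᵢ) / Σ(cᵢ·n₁ᵢ/nᵢ), with n₁ᵢ = aᵢ+bᵢ (exposed), n₀ᵢ = cᵢ+dᵢ (unexposed), nᵢ = n₁ᵢ+n₀ᵢ.
Stratum 1 (Urban): n₁ = 1033, n₀ = 1970, n = 3003; a·n₀/n = 32·1970/3003 = 20.9923; c·n₁/n = 284·1033/3003 = 97.6930
Stratum 2 (Rural): n₁ = 751, n₀ = 3668, n = 4419; a·n₀/n = 47·3668/4419 = 39.0124; c·n₁/n = 1189·751/4419 = 202.0681
RR_MH = (20.9923 + 39.0124) / (97.6930 + 202.0681) = 60.0048 / 299.7611 = 0.20018

0.20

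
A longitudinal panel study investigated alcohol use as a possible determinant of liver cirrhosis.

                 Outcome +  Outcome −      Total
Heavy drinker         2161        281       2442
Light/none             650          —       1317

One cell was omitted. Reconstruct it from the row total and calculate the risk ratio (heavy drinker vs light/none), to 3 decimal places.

1.793

The missing cell is in the unexposed row: 1317 − 650 = 667.
So a = 2161, b = 281, c = 650, d = 667.
RR = [a/(a+b)] / [c/(c+d)] = (2161/2442) / (650/1317) = 0.88493/0.49355 = 1.79301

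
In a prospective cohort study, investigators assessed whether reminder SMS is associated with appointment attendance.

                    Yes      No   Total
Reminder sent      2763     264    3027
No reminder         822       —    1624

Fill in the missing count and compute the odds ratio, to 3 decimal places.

10.211

The missing cell is in the unexposed row: 1624 − 822 = 802.
So a = 2763, b = 264, c = 822, d = 802.
OR = (a·d)/(b·c) = (2763 × 802) / (264 × 822) = 2215926 / 217008 = 10.21126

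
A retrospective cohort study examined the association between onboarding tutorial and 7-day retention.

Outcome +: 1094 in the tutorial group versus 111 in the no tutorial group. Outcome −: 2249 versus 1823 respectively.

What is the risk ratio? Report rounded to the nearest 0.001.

5.702

From the description: a = 1094, b = 2249, c = 111, d = 1823.
Risk in exposed = 1094/3343 = 0.32725; risk in unexposed = 111/1934 = 0.05739.
RR = 0.32725 / 0.05739 = 5.70183
The risk among the exposed is 5.70 times that among the unexposed.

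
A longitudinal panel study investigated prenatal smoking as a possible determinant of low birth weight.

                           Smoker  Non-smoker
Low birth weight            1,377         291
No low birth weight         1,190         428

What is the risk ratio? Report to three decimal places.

1.325

Reading the table with exposure as columns: a = 1377 (Smoker, case), b = 1190 (Smoker, non-case), c = 291 (Non-smoker, case), d = 428.
Risk in exposed = 1377/2567 = 0.53642; risk in unexposed = 291/719 = 0.40473.
RR = 0.53642 / 0.40473 = 1.32539
The risk among the exposed is 1.33 times that among the unexposed.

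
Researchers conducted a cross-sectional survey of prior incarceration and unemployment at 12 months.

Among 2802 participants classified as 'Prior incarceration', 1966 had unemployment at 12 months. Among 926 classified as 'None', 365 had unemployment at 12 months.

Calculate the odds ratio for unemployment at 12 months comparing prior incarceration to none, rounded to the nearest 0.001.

From the description: a = 1966, b = 836, c = 365, d = 561.
OR = (a·d)/(b·c) = (1966 × 561) / (836 × 365) = 1102926 / 305140 = 3.61449
The odds of unemployment at 12 months are about 3.61 times as high in the prior incarceration group.

3.614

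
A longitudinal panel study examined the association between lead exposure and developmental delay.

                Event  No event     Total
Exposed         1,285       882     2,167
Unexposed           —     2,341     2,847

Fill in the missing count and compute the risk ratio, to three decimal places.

The missing cell is in the unexposed row: 2847 − 2341 = 506.
So a = 1285, b = 882, c = 506, d = 2341.
RR = [a/(a+b)] / [c/(c+d)] = (1285/2167) / (506/2847) = 0.59299/0.17773 = 3.33642

3.336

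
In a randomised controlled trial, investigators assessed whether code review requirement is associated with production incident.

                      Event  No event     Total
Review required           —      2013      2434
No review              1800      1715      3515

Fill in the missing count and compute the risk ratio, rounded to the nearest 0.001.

The missing cell is in the exposed row: 2434 − 2013 = 421.
So a = 421, b = 2013, c = 1800, d = 1715.
RR = [a/(a+b)] / [c/(c+d)] = (421/2434) / (1800/3515) = 0.17297/0.51209 = 0.33776

0.338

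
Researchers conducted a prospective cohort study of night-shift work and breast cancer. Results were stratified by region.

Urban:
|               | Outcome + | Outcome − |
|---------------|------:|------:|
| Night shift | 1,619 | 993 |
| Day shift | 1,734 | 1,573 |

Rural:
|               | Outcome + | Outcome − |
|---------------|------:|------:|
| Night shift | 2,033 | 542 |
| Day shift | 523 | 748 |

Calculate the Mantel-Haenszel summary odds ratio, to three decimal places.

2.264

OR_MH = Σ(aᵢdᵢ/nᵢ) / Σ(bᵢcᵢ/nᵢ), where nᵢ is the stratum total.
Stratum 1 (Urban): n = 5919; a·d/n = 1619·1573/5919 = 430.2563; b·c/n = 993·1734/5919 = 290.9042
Stratum 2 (Rural): n = 3846; a·d/n = 2033·748/3846 = 395.3937; b·c/n = 542·523/3846 = 73.7041
OR_MH = (430.2563 + 395.3937) / (290.9042 + 73.7041) = 825.6499 / 364.6083 = 2.26448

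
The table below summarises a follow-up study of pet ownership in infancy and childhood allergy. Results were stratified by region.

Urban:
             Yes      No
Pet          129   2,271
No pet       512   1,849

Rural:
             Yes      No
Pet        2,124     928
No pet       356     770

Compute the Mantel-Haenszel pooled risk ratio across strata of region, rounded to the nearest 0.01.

RR_MH = Σ(aᵢ·n₀ᵢ/nᵢ) / Σ(cᵢ·n₁ᵢ/nᵢ), with n₁ᵢ = aᵢ+bᵢ (exposed), n₀ᵢ = cᵢ+dᵢ (unexposed), nᵢ = n₁ᵢ+n₀ᵢ.
Stratum 1 (Urban): n₁ = 2400, n₀ = 2361, n = 4761; a·n₀/n = 129·2361/4761 = 63.9716; c·n₁/n = 512·2400/4761 = 258.0970
Stratum 2 (Rural): n₁ = 3052, n₀ = 1126, n = 4178; a·n₀/n = 2124·1126/4178 = 572.4327; c·n₁/n = 356·3052/4178 = 260.0555
RR_MH = (63.9716 + 572.4327) / (258.0970 + 260.0555) = 636.4044 / 518.1526 = 1.22822

1.23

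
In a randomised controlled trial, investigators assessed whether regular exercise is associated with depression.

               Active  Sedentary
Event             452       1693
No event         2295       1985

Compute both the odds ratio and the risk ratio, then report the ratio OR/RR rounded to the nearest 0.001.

0.646

Reading the table with exposure as columns: a = 452 (Active, case), b = 2295 (Active, non-case), c = 1693 (Sedentary, case), d = 1985.
OR = (452·1985)/(2295·1693) = 897220/3885435 = 0.23092
Risk in exposed = 452/2747 = 0.16454; risk in unexposed = 1693/3678 = 0.46030; RR = 0.35747
OR/RR = 0.23092 / 0.35747 = 0.64599
The outcome is not rare, so the OR lies further from 1 than the RR.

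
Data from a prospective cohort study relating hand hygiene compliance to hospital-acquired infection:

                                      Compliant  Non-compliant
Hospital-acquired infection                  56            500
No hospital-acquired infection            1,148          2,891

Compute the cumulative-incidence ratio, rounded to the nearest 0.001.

Reading the table with exposure as columns: a = 56 (Compliant, case), b = 1148 (Compliant, non-case), c = 500 (Non-compliant, case), d = 2891.
Risk in exposed = 56/1204 = 0.04651; risk in unexposed = 500/3391 = 0.14745.
RR = 0.04651 / 0.14745 = 0.31544
The risk is 68% lower among the exposed than among the unexposed.

0.315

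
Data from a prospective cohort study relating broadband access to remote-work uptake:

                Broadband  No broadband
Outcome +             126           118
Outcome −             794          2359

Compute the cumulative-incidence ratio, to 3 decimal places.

Reading the table with exposure as columns: a = 126 (Broadband, case), b = 794 (Broadband, non-case), c = 118 (No broadband, case), d = 2359.
Risk in exposed = 126/920 = 0.13696; risk in unexposed = 118/2477 = 0.04764.
RR = 0.13696 / 0.04764 = 2.87493
The risk among the exposed is 2.87 times that among the unexposed.

2.875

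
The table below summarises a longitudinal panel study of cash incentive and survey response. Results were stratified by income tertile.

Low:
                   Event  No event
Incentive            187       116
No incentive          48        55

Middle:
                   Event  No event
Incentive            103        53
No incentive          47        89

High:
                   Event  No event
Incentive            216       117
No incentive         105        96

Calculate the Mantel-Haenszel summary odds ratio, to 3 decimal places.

OR_MH = Σ(aᵢdᵢ/nᵢ) / Σ(bᵢcᵢ/nᵢ), where nᵢ is the stratum total.
Stratum 1 (Low): n = 406; a·d/n = 187·55/406 = 25.3325; b·c/n = 116·48/406 = 13.7143
Stratum 2 (Middle): n = 292; a·d/n = 103·89/292 = 31.3938; b·c/n = 53·47/292 = 8.5308
Stratum 3 (High): n = 534; a·d/n = 216·96/534 = 38.8315; b·c/n = 117·105/534 = 23.0056
OR_MH = (25.3325 + 31.3938 + 38.8315) / (13.7143 + 8.5308 + 23.0056) = 95.5578 / 45.2507 = 2.11174

2.112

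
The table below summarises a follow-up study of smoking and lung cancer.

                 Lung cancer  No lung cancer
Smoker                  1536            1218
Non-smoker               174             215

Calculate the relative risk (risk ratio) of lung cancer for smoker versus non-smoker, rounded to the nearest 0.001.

Cells: a = 1536, b = 1218, c = 174, d = 215.
Risk in exposed = 1536/2754 = 0.55773; risk in unexposed = 174/389 = 0.44730.
RR = 0.55773 / 0.44730 = 1.24689
The risk among the exposed is 1.25 times that among the unexposed.

1.247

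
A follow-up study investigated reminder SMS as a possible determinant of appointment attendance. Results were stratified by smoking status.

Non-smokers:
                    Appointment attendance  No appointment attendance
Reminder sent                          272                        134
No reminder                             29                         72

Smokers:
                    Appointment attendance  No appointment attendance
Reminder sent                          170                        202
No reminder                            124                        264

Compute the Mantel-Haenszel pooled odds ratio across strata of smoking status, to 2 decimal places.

2.40

OR_MH = Σ(aᵢdᵢ/nᵢ) / Σ(bᵢcᵢ/nᵢ), where nᵢ is the stratum total.
Stratum 1 (Non-smokers): n = 507; a·d/n = 272·72/507 = 38.6272; b·c/n = 134·29/507 = 7.6647
Stratum 2 (Smokers): n = 760; a·d/n = 170·264/760 = 59.0526; b·c/n = 202·124/760 = 32.9579
OR_MH = (38.6272 + 59.0526) / (7.6647 + 32.9579) = 97.6799 / 40.6226 = 2.40457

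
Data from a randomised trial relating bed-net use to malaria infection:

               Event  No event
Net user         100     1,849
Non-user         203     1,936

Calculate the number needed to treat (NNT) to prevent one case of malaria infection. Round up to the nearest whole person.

23

Risk in treated group = 100/1949 = 0.05131; risk in control = 203/2139 = 0.09490.
Absolute risk reduction = 0.09490 − 0.05131 = 0.04360
NNT = 1 / ARR = 1 / 0.04360 = 22.938 → round up → 23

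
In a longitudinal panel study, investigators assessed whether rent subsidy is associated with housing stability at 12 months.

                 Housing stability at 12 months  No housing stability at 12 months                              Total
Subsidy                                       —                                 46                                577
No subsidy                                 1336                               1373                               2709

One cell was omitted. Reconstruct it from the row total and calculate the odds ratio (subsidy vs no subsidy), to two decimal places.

11.86

The missing cell is in the exposed row: 577 − 46 = 531.
So a = 531, b = 46, c = 1336, d = 1373.
OR = (a·d)/(b·c) = (531 × 1373) / (46 × 1336) = 729063 / 61456 = 11.86317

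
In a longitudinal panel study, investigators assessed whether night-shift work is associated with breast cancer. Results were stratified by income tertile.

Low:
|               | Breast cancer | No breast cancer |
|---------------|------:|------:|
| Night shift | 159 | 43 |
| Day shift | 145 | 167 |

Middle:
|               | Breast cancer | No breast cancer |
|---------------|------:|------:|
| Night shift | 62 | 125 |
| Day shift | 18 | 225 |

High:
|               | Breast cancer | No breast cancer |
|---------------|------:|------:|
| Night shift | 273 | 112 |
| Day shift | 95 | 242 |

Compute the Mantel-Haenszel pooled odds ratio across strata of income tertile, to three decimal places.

5.471

OR_MH = Σ(aᵢdᵢ/nᵢ) / Σ(bᵢcᵢ/nᵢ), where nᵢ is the stratum total.
Stratum 1 (Low): n = 514; a·d/n = 159·167/514 = 51.6595; b·c/n = 43·145/514 = 12.1304
Stratum 2 (Middle): n = 430; a·d/n = 62·225/430 = 32.4419; b·c/n = 125·18/430 = 5.2326
Stratum 3 (High): n = 722; a·d/n = 273·242/722 = 91.5042; b·c/n = 112·95/722 = 14.7368
OR_MH = (51.6595 + 32.4419 + 91.5042) / (12.1304 + 5.2326 + 14.7368) = 175.6055 / 32.0998 = 5.47062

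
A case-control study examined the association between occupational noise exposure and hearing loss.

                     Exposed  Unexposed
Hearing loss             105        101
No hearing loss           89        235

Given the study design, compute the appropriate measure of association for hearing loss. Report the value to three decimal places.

Reading the table with exposure as columns: a = 105 (Exposed, case), b = 89 (Exposed, non-case), c = 101 (Unexposed, case), d = 235.
This is a case-control study: participants were sampled on outcome status, so risks in the source population cannot be estimated directly — relative risk is not valid here. The odds ratio is the appropriate measure.
OR = (a·d)/(b·c) = (105 × 235) / (89 × 101) = 24675 / 8989 = 2.74502

2.745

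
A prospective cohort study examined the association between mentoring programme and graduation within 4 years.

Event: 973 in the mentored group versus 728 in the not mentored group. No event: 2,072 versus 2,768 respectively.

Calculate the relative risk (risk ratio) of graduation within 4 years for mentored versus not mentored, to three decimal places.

From the description: a = 973, b = 2072, c = 728, d = 2768.
Risk in exposed = 973/3045 = 0.31954; risk in unexposed = 728/3496 = 0.20824.
RR = 0.31954 / 0.20824 = 1.53450
The risk among the exposed is 1.53 times that among the unexposed.

1.534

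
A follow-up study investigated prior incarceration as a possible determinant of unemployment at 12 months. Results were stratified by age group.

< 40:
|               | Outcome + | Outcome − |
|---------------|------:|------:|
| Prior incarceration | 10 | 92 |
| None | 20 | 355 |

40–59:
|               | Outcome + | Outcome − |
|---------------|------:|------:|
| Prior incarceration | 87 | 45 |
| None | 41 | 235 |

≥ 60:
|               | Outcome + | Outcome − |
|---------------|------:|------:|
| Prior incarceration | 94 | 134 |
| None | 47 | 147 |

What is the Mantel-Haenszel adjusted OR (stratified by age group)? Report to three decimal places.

3.875

OR_MH = Σ(aᵢdᵢ/nᵢ) / Σ(bᵢcᵢ/nᵢ), where nᵢ is the stratum total.
Stratum 1 (< 40): n = 477; a·d/n = 10·355/477 = 7.4423; b·c/n = 92·20/477 = 3.8574
Stratum 2 (40–59): n = 408; a·d/n = 87·235/408 = 50.1103; b·c/n = 45·41/408 = 4.5221
Stratum 3 (≥ 60): n = 422; a·d/n = 94·147/422 = 32.7441; b·c/n = 134·47/422 = 14.9242
OR_MH = (7.4423 + 50.1103 + 32.7441) / (3.8574 + 4.5221 + 14.9242) = 90.2967 / 23.3037 = 3.87479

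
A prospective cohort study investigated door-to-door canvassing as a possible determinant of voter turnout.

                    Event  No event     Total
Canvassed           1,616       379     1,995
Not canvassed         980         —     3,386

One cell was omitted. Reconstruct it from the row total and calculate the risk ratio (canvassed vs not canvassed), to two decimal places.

The missing cell is in the unexposed row: 3386 − 980 = 2406.
So a = 1616, b = 379, c = 980, d = 2406.
RR = [a/(a+b)] / [c/(c+d)] = (1616/1995) / (980/3386) = 0.81003/0.28943 = 2.79872

2.80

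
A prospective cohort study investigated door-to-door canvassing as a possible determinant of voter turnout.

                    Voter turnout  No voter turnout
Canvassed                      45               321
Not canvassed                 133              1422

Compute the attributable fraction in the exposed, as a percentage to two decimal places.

30.44

Cells: a = 45, b = 321, c = 133, d = 1422.
Risk in exposed = 45/366 = 0.12295; risk in unexposed = 133/1555 = 0.08553.
RR = 0.12295/0.08553 = 1.43751
AR% = (RR − 1)/RR × 100 = (1.43751 − 1)/1.43751 × 100 = 30.4352%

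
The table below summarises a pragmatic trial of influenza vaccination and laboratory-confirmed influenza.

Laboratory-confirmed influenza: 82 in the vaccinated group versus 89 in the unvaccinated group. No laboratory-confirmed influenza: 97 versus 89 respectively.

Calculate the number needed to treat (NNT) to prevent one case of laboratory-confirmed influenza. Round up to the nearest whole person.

Risk in treated group = 82/179 = 0.45810; risk in control = 89/178 = 0.50000.
Absolute risk reduction = 0.50000 − 0.45810 = 0.04190
NNT = 1 / ARR = 1 / 0.04190 = 23.867 → round up → 24

24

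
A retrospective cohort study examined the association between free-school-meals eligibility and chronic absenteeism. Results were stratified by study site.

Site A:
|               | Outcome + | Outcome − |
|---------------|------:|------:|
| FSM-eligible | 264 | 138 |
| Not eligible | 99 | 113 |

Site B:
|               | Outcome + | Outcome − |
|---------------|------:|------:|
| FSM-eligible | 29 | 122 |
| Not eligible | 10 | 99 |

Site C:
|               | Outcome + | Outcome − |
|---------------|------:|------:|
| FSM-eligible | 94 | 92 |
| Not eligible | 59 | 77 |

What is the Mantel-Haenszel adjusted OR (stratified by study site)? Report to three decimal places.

1.875

OR_MH = Σ(aᵢdᵢ/nᵢ) / Σ(bᵢcᵢ/nᵢ), where nᵢ is the stratum total.
Stratum 1 (Site A): n = 614; a·d/n = 264·113/614 = 48.5863; b·c/n = 138·99/614 = 22.2508
Stratum 2 (Site B): n = 260; a·d/n = 29·99/260 = 11.0423; b·c/n = 122·10/260 = 4.6923
Stratum 3 (Site C): n = 322; a·d/n = 94·77/322 = 22.4783; b·c/n = 92·59/322 = 16.8571
OR_MH = (48.5863 + 11.0423 + 22.4783) / (22.2508 + 4.6923 + 16.8571) = 82.1069 / 43.8003 = 1.87458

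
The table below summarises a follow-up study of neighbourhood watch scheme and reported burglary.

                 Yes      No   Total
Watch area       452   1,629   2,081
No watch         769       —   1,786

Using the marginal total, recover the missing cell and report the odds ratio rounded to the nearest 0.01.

The missing cell is in the unexposed row: 1786 − 769 = 1017.
So a = 452, b = 1629, c = 769, d = 1017.
OR = (a·d)/(b·c) = (452 × 1017) / (1629 × 769) = 459684 / 1252701 = 0.36695

0.37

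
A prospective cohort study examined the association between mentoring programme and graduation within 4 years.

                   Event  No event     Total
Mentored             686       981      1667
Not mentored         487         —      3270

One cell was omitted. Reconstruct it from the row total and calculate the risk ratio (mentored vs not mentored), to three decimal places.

The missing cell is in the unexposed row: 3270 − 487 = 2783.
So a = 686, b = 981, c = 487, d = 2783.
RR = [a/(a+b)] / [c/(c+d)] = (686/1667) / (487/3270) = 0.41152/0.14893 = 2.76317

2.763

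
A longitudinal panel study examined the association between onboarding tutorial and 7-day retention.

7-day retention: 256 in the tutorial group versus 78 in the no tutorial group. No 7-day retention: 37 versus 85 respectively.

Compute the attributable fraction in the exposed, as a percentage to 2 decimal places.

From the description: a = 256, b = 37, c = 78, d = 85.
Risk in exposed = 256/293 = 0.87372; risk in unexposed = 78/163 = 0.47853.
RR = 0.87372/0.47853 = 1.82585
AR% = (RR − 1)/RR × 100 = (1.82585 − 1)/1.82585 × 100 = 45.2310%

45.23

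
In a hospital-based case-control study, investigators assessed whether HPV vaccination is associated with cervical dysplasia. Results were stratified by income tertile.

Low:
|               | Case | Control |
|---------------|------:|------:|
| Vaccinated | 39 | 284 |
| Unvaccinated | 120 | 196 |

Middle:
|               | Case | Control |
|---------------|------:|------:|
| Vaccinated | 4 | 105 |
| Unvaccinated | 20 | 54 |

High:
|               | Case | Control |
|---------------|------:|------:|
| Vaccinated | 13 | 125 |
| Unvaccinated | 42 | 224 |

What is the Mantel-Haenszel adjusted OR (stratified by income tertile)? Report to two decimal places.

0.26

OR_MH = Σ(aᵢdᵢ/nᵢ) / Σ(bᵢcᵢ/nᵢ), where nᵢ is the stratum total.
Stratum 1 (Low): n = 639; a·d/n = 39·196/639 = 11.9624; b·c/n = 284·120/639 = 53.3333
Stratum 2 (Middle): n = 183; a·d/n = 4·54/183 = 1.1803; b·c/n = 105·20/183 = 11.4754
Stratum 3 (High): n = 404; a·d/n = 13·224/404 = 7.2079; b·c/n = 125·42/404 = 12.9950
OR_MH = (11.9624 + 1.1803 + 7.2079) / (53.3333 + 11.4754 + 12.9950) = 20.3507 / 77.8038 = 0.26156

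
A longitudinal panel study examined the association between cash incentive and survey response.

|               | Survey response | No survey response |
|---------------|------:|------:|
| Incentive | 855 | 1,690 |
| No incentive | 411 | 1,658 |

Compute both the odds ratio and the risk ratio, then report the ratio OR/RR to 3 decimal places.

1.207

Cells: a = 855, b = 1690, c = 411, d = 1658.
OR = (855·1658)/(1690·411) = 1417590/694590 = 2.04090
Risk in exposed = 855/2545 = 0.33595; risk in unexposed = 411/2069 = 0.19865; RR = 1.69121
OR/RR = 2.04090 / 1.69121 = 1.20677
The outcome is not rare, so the OR lies further from 1 than the RR.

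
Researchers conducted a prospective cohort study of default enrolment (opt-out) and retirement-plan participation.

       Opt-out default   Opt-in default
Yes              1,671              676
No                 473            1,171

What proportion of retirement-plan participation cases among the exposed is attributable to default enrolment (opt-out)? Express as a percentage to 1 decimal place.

Reading the table with exposure as columns: a = 1671 (Opt-out default, case), b = 473 (Opt-out default, non-case), c = 676 (Opt-in default, case), d = 1171.
Risk in exposed = 1671/2144 = 0.77938; risk in unexposed = 676/1847 = 0.36600.
RR = 0.77938/0.36600 = 2.12947
AR% = (RR − 1)/RR × 100 = (2.12947 − 1)/2.12947 × 100 = 53.0400%

53.0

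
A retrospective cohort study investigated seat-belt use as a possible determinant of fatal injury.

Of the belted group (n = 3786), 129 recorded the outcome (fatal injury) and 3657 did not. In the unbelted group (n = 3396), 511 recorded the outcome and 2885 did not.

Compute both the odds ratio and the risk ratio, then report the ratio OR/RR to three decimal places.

0.879

From the description: a = 129, b = 3657, c = 511, d = 2885.
OR = (129·2885)/(3657·511) = 372165/1868727 = 0.19915
Risk in exposed = 129/3786 = 0.03407; risk in unexposed = 511/3396 = 0.15047; RR = 0.22644
OR/RR = 0.19915 / 0.22644 = 0.87950
The outcome is not rare, so the OR lies further from 1 than the RR.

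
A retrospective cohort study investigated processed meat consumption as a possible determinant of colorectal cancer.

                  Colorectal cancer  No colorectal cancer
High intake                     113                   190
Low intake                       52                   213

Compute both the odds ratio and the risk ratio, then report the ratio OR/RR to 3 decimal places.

Cells: a = 113, b = 190, c = 52, d = 213.
OR = (113·213)/(190·52) = 24069/9880 = 2.43613
Risk in exposed = 113/303 = 0.37294; risk in unexposed = 52/265 = 0.19623; RR = 1.90055
OR/RR = 2.43613 / 1.90055 = 1.28181
The outcome is not rare, so the OR lies further from 1 than the RR.

1.282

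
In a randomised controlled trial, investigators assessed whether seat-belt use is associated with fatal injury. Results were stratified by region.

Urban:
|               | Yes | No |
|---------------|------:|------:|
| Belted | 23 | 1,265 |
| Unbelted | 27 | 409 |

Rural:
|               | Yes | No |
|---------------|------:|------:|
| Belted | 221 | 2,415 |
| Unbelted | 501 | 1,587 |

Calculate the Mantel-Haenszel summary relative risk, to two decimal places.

0.35

RR_MH = Σ(aᵢ·n₀ᵢ/nᵢ) / Σ(cᵢ·n₁ᵢ/nᵢ), with n₁ᵢ = aᵢ+bᵢ (exposed), n₀ᵢ = cᵢ+dᵢ (unexposed), nᵢ = n₁ᵢ+n₀ᵢ.
Stratum 1 (Urban): n₁ = 1288, n₀ = 436, n = 1724; a·n₀/n = 23·436/1724 = 5.8167; c·n₁/n = 27·1288/1724 = 20.1717
Stratum 2 (Rural): n₁ = 2636, n₀ = 2088, n = 4724; a·n₀/n = 221·2088/4724 = 97.6816; c·n₁/n = 501·2636/4724 = 279.5588
RR_MH = (5.8167 + 97.6816) / (20.1717 + 279.5588) = 103.4983 / 299.7305 = 0.34530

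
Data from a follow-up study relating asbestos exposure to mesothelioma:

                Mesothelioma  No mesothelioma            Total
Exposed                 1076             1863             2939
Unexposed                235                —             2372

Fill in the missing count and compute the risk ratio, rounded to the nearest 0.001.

The missing cell is in the unexposed row: 2372 − 235 = 2137.
So a = 1076, b = 1863, c = 235, d = 2137.
RR = [a/(a+b)] / [c/(c+d)] = (1076/2939) / (235/2372) = 0.36611/0.09907 = 3.69538

3.695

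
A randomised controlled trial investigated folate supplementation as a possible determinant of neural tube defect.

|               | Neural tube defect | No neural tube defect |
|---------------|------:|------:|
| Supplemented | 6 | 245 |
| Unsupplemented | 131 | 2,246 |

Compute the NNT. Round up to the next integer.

33

Risk in treated group = 6/251 = 0.02390; risk in control = 131/2377 = 0.05511.
Absolute risk reduction = 0.05511 − 0.02390 = 0.03121
NNT = 1 / ARR = 1 / 0.03121 = 32.044 → round up → 33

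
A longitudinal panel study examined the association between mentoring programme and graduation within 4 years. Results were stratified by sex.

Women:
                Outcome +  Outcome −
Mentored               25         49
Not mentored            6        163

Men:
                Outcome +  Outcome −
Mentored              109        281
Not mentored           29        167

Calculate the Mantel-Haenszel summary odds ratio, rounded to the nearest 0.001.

3.164

OR_MH = Σ(aᵢdᵢ/nᵢ) / Σ(bᵢcᵢ/nᵢ), where nᵢ is the stratum total.
Stratum 1 (Women): n = 243; a·d/n = 25·163/243 = 16.7695; b·c/n = 49·6/243 = 1.2099
Stratum 2 (Men): n = 586; a·d/n = 109·167/586 = 31.0631; b·c/n = 281·29/586 = 13.9061
OR_MH = (16.7695 + 31.0631) / (1.2099 + 13.9061) = 47.8327 / 15.1160 = 3.16437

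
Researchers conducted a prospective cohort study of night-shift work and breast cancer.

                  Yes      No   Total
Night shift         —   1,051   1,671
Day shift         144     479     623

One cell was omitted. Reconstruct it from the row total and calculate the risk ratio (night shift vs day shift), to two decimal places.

The missing cell is in the exposed row: 1671 − 1051 = 620.
So a = 620, b = 1051, c = 144, d = 479.
RR = [a/(a+b)] / [c/(c+d)] = (620/1671) / (144/623) = 0.37104/0.23114 = 1.60524

1.61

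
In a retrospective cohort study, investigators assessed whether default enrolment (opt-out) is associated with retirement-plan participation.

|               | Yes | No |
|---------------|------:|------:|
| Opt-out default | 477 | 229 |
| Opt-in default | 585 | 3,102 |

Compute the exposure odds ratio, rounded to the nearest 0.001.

Cells: a = 477, b = 229, c = 585, d = 3102.
OR = (a·d)/(b·c) = (477 × 3102) / (229 × 585) = 1479654 / 133965 = 11.04508
The odds of retirement-plan participation are about 11.05 times as high in the opt-out default group.

11.045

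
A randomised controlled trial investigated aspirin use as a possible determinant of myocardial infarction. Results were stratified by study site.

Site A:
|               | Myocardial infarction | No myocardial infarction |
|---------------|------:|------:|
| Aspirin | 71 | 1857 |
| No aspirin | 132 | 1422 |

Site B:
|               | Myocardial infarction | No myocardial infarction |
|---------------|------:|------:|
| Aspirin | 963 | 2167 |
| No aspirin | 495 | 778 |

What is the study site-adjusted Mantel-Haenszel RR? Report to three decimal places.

0.730

RR_MH = Σ(aᵢ·n₀ᵢ/nᵢ) / Σ(cᵢ·n₁ᵢ/nᵢ), with n₁ᵢ = aᵢ+bᵢ (exposed), n₀ᵢ = cᵢ+dᵢ (unexposed), nᵢ = n₁ᵢ+n₀ᵢ.
Stratum 1 (Site A): n₁ = 1928, n₀ = 1554, n = 3482; a·n₀/n = 71·1554/3482 = 31.6870; c·n₁/n = 132·1928/3482 = 73.0890
Stratum 2 (Site B): n₁ = 3130, n₀ = 1273, n = 4403; a·n₀/n = 963·1273/4403 = 278.4236; c·n₁/n = 495·3130/4403 = 351.8851
RR_MH = (31.6870 + 278.4236) / (73.0890 + 351.8851) = 310.1105 / 424.9741 = 0.72972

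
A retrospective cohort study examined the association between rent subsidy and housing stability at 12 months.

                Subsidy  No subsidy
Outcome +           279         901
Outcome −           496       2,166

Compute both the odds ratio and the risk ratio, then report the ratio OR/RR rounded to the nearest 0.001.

Reading the table with exposure as columns: a = 279 (Subsidy, case), b = 496 (Subsidy, non-case), c = 901 (No subsidy, case), d = 2166.
OR = (279·2166)/(496·901) = 604314/446896 = 1.35225
Risk in exposed = 279/775 = 0.36000; risk in unexposed = 901/3067 = 0.29377; RR = 1.22544
OR/RR = 1.35225 / 1.22544 = 1.10348
The outcome is not rare, so the OR lies further from 1 than the RR.

1.103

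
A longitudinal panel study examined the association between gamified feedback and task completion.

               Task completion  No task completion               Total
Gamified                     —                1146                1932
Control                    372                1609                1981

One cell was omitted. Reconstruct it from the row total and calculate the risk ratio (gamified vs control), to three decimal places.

The missing cell is in the exposed row: 1932 − 1146 = 786.
So a = 786, b = 1146, c = 372, d = 1609.
RR = [a/(a+b)] / [c/(c+d)] = (786/1932) / (372/1981) = 0.40683/0.18778 = 2.16649

2.166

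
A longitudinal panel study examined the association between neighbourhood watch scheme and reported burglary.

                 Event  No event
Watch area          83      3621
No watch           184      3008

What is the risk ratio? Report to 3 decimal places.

Cells: a = 83, b = 3621, c = 184, d = 3008.
Risk in exposed = 83/3704 = 0.02241; risk in unexposed = 184/3192 = 0.05764.
RR = 0.02241 / 0.05764 = 0.38873
The risk is 61% lower among the exposed than among the unexposed.

0.389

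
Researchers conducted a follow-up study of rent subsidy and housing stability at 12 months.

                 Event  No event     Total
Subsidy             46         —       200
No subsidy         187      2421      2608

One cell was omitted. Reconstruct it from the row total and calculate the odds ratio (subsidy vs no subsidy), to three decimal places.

The missing cell is in the exposed row: 200 − 46 = 154.
So a = 46, b = 154, c = 187, d = 2421.
OR = (a·d)/(b·c) = (46 × 2421) / (154 × 187) = 111366 / 28798 = 3.86714

3.867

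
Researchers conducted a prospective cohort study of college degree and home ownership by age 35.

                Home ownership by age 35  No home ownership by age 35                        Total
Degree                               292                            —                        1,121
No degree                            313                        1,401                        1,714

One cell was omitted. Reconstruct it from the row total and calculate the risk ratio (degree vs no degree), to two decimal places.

1.43

The missing cell is in the exposed row: 1121 − 292 = 829.
So a = 292, b = 829, c = 313, d = 1401.
RR = [a/(a+b)] / [c/(c+d)] = (292/1121) / (313/1714) = 0.26048/0.18261 = 1.42641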